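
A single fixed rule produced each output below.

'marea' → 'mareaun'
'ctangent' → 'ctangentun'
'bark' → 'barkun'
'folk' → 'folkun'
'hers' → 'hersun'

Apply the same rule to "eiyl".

eiylun

In each case the input is transformed by: append "un".
Doing the same to "eiyl": "eiylun".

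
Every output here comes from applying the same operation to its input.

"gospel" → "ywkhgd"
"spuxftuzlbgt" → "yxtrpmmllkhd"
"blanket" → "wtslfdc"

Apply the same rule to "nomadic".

vusgfea

What's happening: shift every letter 8 places backward in the alphabet (wrapping around), then sort the characters into reverse alphabetical order.
Applying both steps to "nomadic": "fgesvau", then "vusgfea".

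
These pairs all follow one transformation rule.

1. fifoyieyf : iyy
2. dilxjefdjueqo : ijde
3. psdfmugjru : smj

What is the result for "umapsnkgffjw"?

In each case the input is transformed by: keep one character in every 3, starting at position 2 (positions 2nd, 5th, 8th, ...).
On "umapsnkgffjw" that produces "msgj".

msgj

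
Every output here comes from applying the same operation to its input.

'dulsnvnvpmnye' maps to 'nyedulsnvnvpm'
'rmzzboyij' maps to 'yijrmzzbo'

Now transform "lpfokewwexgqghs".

What's happening: move the last 3 characters to the front (rotate right by 3).
So "lpfokewwexgqghs" becomes "ghslpfokewwexgq".

ghslpfokewwexgq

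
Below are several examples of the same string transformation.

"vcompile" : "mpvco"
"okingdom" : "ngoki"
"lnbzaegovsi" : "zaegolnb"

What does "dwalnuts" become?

lndwa

The transformation: delete the last 3 characters, then move the first 3 characters to the end (rotate left by 3).
"dwalnuts" → "lndwa".
(Check on "okingdom": → "oking" → "ngoki" ✓)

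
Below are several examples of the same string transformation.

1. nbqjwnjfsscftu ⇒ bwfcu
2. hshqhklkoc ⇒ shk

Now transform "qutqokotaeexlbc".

uoteb

What's happening: keep one character in every 3, starting at position 2 (positions 2nd, 5th, 8th, ...).
On "qutqokotaeexlbc" that produces "uoteb".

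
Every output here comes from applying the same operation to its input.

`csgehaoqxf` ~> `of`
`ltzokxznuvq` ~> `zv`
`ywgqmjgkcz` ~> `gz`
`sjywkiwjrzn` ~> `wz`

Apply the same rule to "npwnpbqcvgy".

In each case the input is transformed by: keep one character in every 3, starting at position 1 (positions 1st, 4th, 7th, ...), then delete the first 2 characters.
"npwnpbqcvgy" → "qg".

qg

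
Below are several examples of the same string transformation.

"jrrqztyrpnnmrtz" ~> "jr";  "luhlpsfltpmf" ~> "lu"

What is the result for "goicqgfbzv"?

In each case the input is transformed by: keep only the first 2 characters.
On "goicqgfbzv" that produces "go".

go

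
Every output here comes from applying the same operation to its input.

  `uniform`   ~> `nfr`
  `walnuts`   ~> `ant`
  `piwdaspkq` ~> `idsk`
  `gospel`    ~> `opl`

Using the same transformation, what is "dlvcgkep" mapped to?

lckp

The rule is to keep every other character starting from the second (positions 2nd, 4th, 6th, ...).
Doing the same to "dlvcgkep": "lckp".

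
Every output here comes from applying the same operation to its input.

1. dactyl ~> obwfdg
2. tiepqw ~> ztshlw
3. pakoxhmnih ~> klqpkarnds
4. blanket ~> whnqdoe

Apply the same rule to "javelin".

qlohydm

In each case the input is transformed by: reverse the string, then shift every letter 3 places forward in the alphabet (wrapping around).
Starting from "javelin": after the first operation, "nilevaj"; after the second, "qlohydm".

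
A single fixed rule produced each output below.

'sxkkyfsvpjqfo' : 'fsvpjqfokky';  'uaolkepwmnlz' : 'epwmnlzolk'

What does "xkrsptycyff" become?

The pattern: delete the first 2 characters, then move the first 3 characters to the end (rotate left by 3).
Working it through for "xkrsptycyff": intermediate "rsptycyff", final "tycyffrsp".

tycyffrsp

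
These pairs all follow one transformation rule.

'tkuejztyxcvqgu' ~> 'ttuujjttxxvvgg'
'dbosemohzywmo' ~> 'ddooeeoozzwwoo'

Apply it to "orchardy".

The transformation: keep every other character starting from the first (positions 1st, 3rd, 5th, ...), then double every character.
So "orchardy" becomes "ooccaadd".

ooccaadd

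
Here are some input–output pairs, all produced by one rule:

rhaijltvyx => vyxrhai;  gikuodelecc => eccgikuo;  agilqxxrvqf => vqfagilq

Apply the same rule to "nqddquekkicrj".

crjnqddque

Looking at the pairs, the operation is to move the last 3 characters to the front (rotate right by 3), then delete the last 3 characters.
"nqddquekkicrj" → "crjnqddque".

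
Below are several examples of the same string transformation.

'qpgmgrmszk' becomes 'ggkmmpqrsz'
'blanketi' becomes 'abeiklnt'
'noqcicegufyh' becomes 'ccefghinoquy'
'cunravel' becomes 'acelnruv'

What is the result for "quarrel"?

aelqrru

The pattern: sort the characters into alphabetical order.
So "quarrel" becomes "aelqrru".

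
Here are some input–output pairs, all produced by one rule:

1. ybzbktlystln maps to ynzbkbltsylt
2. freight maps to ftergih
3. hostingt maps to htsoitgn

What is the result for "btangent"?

btatgnne

The pattern: move the last character to the front, then swap each adjacent pair of characters (1↔2, 3↔4, ...).
For "btangent", step one produces "tbtangen"; step two turns that into "btatgnne".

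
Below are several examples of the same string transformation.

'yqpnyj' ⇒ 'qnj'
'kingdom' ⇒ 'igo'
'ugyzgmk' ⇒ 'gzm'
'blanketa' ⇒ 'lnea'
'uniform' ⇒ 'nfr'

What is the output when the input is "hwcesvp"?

wev

The rule is to keep every other character starting from the second (positions 2nd, 4th, 6th, ...).
Doing the same to "hwcesvp": "wev".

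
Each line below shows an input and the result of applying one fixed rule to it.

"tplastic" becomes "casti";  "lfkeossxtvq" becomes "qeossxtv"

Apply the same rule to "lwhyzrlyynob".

byzrlyyno

The transformation: delete the first 3 characters, then move the last character to the front.
Doing the same to "lwhyzrlyynob": "byzrlyyno".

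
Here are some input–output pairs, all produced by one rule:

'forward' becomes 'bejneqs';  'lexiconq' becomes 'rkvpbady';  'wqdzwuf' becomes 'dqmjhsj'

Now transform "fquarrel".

Rule — move the first character to the end, then shift every letter 13 places forward in the alphabet (wrapping around) — i.e. ROT13.
On "fquarrel": the first step gives "quarrelf", and the second then gives "dhneerys".

dhneerys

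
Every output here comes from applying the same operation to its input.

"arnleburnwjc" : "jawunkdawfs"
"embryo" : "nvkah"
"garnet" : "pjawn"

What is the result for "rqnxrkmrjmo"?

Looking at the pairs, the operation is to shift every letter 9 places forward in the alphabet (wrapping around), then delete the last character.
On "rqnxrkmrjmo": the first step gives "azwgatvasvx", and the second then gives "azwgatvasv".

azwgatvasv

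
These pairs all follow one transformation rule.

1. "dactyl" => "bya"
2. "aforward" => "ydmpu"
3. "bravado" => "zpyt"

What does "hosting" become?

In each case the input is transformed by: shift every letter 2 places backward in the alphabet (wrapping around), then delete the last 3 characters.
For "hosting" the result is "fmqr".

fmqr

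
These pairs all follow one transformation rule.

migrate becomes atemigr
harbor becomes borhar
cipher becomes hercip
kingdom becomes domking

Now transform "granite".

itegran

The transformation: move the last 3 characters to the front (rotate right by 3).
So "granite" becomes "itegran".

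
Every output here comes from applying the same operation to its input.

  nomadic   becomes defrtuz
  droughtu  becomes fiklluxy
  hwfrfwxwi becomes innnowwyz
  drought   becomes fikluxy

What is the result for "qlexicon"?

Each output is the input with this applied: shift every letter 9 places backward in the alphabet (wrapping around), then sort the characters into alphabetical order.
"qlexicon" → "hcvoztfe" → "cefhotvz".

cefhotvz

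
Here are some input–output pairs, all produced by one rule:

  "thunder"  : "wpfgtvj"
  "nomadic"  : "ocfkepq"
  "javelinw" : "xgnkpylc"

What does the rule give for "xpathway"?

The rule is to move the first 2 characters to the end (rotate left by 2), then shift every letter 2 places forward in the alphabet (wrapping around).
Starting from "xpathway": after the first operation, "athwayxp"; after the second, "cvjycazr".
(Check on "thunder": → "underth" → "wpfgtvj" ✓)

cvjycazr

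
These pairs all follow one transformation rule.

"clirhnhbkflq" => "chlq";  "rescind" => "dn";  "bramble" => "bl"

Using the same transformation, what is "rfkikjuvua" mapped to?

fku

Looking at the pairs, the operation is to sort the characters into alphabetical order, then keep one character in every 3, starting at position 2 (positions 2nd, 5th, 8th, ...).
"rfkikjuvua" → "fku".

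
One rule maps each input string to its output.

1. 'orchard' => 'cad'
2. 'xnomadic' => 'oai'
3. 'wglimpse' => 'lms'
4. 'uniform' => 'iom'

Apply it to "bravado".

aao

In each case the input is transformed by: delete the first character, then keep every other character starting from the second (positions 2nd, 4th, 6th, ...).
"bravado" → "ravado" → "aao".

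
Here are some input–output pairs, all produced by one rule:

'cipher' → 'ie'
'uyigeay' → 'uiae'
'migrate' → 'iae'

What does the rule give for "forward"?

The rule is to swap each adjacent pair of characters (1↔2, 3↔4, ...), then keep only the vowels.
Working it through for "forward": intermediate "ofwrrad", final "oa".

oa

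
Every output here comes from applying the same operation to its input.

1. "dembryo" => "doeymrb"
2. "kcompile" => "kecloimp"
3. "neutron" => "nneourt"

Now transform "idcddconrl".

ildrcndodc

Rule — take characters alternately from the front and the back (1st, last, 2nd, 2nd-last, ...).
On "idcddconrl" that produces "ildrcndodc".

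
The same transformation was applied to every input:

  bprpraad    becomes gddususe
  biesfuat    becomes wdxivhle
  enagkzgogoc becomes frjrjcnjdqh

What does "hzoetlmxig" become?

jlapowhrck

In each case the input is transformed by: reverse the string, then shift every letter 3 places forward in the alphabet (wrapping around).
Applying both steps to "hzoetlmxig": "gixmlteozh", then "jlapowhrck".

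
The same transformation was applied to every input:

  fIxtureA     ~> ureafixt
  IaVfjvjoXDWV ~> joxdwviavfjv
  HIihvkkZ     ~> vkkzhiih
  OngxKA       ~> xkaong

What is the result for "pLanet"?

netpla

Looking at the pairs, the operation is to swap the front and back halves of the string, then convert every letter to lowercase.
For "pLanet", step one produces "netpLa"; step two turns that into "netpla".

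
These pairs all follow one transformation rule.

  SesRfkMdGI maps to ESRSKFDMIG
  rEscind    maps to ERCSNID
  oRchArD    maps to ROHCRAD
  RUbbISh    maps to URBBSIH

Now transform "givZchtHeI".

Looking at the pairs, the operation is to swap each adjacent pair of characters (1↔2, 3↔4, ...), then convert every letter to uppercase.
For "givZchtHeI", step one produces "igZvhcHtIe"; step two turns that into "IGZVHCHTIE".

IGZVHCHTIE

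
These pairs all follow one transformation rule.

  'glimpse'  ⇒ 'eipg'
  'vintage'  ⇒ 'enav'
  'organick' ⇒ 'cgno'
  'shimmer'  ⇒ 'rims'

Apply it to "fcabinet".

eaif

Looking at the pairs, the operation is to keep every other character starting from the first (positions 1st, 3rd, 5th, ...), then swap the first and last characters.
For "fcabinet", step one produces "faie"; step two turns that into "eaif".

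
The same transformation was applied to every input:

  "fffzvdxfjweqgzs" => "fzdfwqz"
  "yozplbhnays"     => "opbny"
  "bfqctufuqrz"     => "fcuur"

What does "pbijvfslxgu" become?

Each output is the input with this applied: keep every other character starting from the second (positions 2nd, 4th, 6th, ...).
"pbijvfslxgu" → "bjflg".

bjflg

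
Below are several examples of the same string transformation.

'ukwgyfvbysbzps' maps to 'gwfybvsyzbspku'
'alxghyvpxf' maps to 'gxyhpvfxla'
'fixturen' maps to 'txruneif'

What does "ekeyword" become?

yeowdrke

Looking at the pairs, the operation is to swap each adjacent pair of characters (1↔2, 3↔4, ...), then move the first 2 characters to the end (rotate left by 2).
"ekeyword" → "keyeowdr" → "yeowdrke".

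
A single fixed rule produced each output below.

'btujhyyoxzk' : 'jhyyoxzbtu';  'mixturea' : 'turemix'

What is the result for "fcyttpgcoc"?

ttpgcofcy

Rule — delete the last character, then move the first 3 characters to the end (rotate left by 3).
On "fcyttpgcoc": the first step gives "fcyttpgco", and the second then gives "ttpgcofcy".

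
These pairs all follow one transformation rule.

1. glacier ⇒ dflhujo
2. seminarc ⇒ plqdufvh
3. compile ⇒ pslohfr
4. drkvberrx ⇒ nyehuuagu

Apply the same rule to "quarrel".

The rule is to move the first 2 characters to the end (rotate left by 2), then shift every letter 3 places forward in the alphabet (wrapping around).
So "quarrel" becomes "duuhotx".

duuhotx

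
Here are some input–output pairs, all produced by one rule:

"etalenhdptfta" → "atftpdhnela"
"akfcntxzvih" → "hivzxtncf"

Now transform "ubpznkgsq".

Rule — delete the first 2 characters, then reverse the string.
For "ubpznkgsq" the result is "qsgknzp".

qsgknzp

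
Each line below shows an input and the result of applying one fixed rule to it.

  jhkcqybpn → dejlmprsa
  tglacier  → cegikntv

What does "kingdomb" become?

dfikmopq

The rule is to sort the characters into alphabetical order, then shift every letter 2 places forward in the alphabet (wrapping around).
For "kingdomb", step one produces "bdgikmno"; step two turns that into "dfikmopq".
(Check on "tglacier": → "acegilrt" → "cegikntv" ✓)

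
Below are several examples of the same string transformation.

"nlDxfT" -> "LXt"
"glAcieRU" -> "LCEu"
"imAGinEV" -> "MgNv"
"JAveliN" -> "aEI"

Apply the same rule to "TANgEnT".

aGN

In each case the input is transformed by: keep every other character starting from the second (positions 2nd, 4th, 6th, ...), then flip the case of every letter.
On "TANgEnT": the first step gives "Agn", and the second then gives "aGN".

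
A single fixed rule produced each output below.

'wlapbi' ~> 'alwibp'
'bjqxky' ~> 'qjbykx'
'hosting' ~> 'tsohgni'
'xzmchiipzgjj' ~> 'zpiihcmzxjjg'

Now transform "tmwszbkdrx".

kbzswmtxrd

Each output is the input with this applied: reverse the string, then move the first 3 characters to the end (rotate left by 3).
Working it through for "tmwszbkdrx": intermediate "xrdkbzswmt", final "kbzswmtxrd".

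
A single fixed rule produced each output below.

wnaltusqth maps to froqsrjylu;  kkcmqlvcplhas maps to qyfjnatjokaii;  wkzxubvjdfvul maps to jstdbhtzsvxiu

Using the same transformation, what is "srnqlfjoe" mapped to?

Looking at the pairs, the operation is to reverse the string, then shift every letter 2 places backward in the alphabet (wrapping around).
Starting from "srnqlfjoe": after the first operation, "eojflqnrs"; after the second, "cmhdjolpq".

cmhdjolpq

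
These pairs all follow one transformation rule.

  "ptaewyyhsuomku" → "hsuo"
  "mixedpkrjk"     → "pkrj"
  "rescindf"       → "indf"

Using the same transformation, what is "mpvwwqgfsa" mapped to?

qgfs

Looking at the pairs, the operation is to swap the front and back halves of the string, then keep only the first 4 characters.
On "mpvwwqgfsa" that produces "qgfs".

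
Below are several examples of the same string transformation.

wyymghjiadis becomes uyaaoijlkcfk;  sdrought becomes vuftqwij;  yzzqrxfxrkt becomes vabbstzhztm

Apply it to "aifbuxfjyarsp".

The rule is to shift every letter 2 places forward in the alphabet (wrapping around), then move the last character to the front.
Applying both steps to "aifbuxfjyarsp": "ckhdwzhlactur", then "rckhdwzhlactu".

rckhdwzhlactu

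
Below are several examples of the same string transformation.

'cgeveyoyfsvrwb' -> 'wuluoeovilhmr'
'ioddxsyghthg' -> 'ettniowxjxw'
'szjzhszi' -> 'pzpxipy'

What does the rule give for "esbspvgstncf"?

iriflwijdsv

In each case the input is transformed by: delete the first character, then shift every letter 10 places backward in the alphabet (wrapping around).
"esbspvgstncf" → "sbspvgstncf" → "iriflwijdsv".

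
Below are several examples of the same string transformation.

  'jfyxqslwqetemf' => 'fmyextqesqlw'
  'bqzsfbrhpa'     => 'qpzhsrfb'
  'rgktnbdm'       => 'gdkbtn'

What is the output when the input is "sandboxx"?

Each output is the input with this applied: take characters alternately from the front and the back (1st, last, 2nd, 2nd-last, ...), then delete the first 2 characters.
Applying that to "sandboxx" gives "axnodb".

axnodb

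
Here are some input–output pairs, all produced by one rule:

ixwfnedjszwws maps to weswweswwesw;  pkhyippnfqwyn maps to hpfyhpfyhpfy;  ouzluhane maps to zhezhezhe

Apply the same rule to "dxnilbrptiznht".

nbtnnbtnnbtn

Rule — keep one character in every 3, starting at position 3 (positions 3rd, 6th, 9th, ...), then write the whole string 3 times in a row.
"dxnilbrptiznht" → "nbtn" → "nbtnnbtnnbtn".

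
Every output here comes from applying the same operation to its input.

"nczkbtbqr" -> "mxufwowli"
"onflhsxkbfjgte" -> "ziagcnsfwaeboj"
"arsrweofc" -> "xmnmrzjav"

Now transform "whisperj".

Rule — shift every letter 5 places backward in the alphabet (wrapping around), then swap the first and last characters.
"whisperj" → "rcdnkzme" → "ecdnkzmr".
(Check on "onflhsxkbfjgte": → "jiagcnsfwaeboz" → "ziagcnsfwaeboj" ✓)

ecdnkzmr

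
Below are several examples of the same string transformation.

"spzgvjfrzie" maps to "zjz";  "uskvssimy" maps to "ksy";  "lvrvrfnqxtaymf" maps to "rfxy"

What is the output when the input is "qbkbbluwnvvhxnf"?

Each output is the input with this applied: keep one character in every 3, starting at position 3 (positions 3rd, 6th, 9th, ...).
On "qbkbbluwnvvhxnf" that produces "klnhf".

klnhf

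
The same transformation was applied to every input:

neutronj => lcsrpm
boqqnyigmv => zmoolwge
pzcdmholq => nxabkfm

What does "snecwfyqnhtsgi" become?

qlcaudwolfrq

The rule is to shift every letter 2 places backward in the alphabet (wrapping around), then delete the last 2 characters.
On "snecwfyqnhtsgi": the first step gives "qlcaudwolfrqeg", and the second then gives "qlcaudwolfrq".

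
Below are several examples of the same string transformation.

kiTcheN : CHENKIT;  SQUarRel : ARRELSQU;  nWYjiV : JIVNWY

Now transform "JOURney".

RNEYJOU

Looking at the pairs, the operation is to move the first 3 characters to the end (rotate left by 3), then convert every letter to uppercase.
On "JOURney": the first step gives "RneyJOU", and the second then gives "RNEYJOU".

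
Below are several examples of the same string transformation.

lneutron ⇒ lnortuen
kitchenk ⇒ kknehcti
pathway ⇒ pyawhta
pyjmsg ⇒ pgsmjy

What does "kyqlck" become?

kkclqy

Each output is the input with this applied: move the first character to the end, then reverse the string.
Applying both steps to "kyqlck": "yqlckk", then "kkclqy".
(Check on "pyjmsg": → "yjmsgp" → "pgsmjy" ✓)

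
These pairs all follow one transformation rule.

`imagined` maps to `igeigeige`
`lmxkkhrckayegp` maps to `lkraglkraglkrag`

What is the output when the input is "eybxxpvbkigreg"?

Each output is the input with this applied: keep one character in every 3, starting at position 1 (positions 1st, 4th, 7th, ...), then write the whole string 3 times in a row.
"eybxxpvbkigreg" → "exvie" → "exvieexvieexvie".

exvieexvieexvie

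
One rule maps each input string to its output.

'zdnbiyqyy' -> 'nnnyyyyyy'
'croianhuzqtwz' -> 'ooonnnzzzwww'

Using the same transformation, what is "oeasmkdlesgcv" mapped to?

The rule is to keep one character in every 3, starting at position 3 (positions 3rd, 6th, 9th, ...), then repeat every character 3 times.
"oeasmkdlesgcv" → "akec" → "aaakkkeeeccc".

aaakkkeeeccc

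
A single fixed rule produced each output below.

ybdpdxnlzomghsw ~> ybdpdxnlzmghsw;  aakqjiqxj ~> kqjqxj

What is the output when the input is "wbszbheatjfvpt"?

The rule is to remove every vowel.
Applying that to "wbszbheatjfvpt" gives "wbszbhtjfvpt".

wbszbhtjfvpt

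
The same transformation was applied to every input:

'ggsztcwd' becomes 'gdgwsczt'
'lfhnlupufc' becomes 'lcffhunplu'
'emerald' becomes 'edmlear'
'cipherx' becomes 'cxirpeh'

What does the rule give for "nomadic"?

ncoimda

What's happening: take characters alternately from the front and the back (1st, last, 2nd, 2nd-last, ...).
Applying that to "nomadic" gives "ncoimda".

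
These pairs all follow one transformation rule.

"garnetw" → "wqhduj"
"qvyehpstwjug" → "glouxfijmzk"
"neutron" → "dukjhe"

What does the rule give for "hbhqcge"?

Each output is the input with this applied: shift every letter 10 places backward in the alphabet (wrapping around), then delete the last character.
For "hbhqcge" the result is "xrxgsw".

xrxgsw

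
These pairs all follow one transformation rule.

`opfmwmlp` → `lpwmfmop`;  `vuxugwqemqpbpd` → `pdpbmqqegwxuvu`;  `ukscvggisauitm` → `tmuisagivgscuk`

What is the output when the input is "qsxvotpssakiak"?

Rule — swap each adjacent pair of characters (1↔2, 3↔4, ...), then reverse the string.
"qsxvotpssakiak" → "sqvxtospasikka" → "akkisapsotxvqs".

akkisapsotxvqs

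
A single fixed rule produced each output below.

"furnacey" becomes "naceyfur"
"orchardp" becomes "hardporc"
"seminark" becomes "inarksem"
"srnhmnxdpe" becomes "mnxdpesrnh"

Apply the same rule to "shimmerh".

mmerhshi

What's happening: move the last character to the front, then swap the front and back halves of the string.
Working it through for "shimmerh": intermediate "hshimmer", final "mmerhshi".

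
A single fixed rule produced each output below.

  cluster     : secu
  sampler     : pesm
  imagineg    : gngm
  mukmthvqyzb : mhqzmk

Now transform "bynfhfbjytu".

ffjtbn

Each output is the input with this applied: move the first 3 characters to the end (rotate left by 3), then keep every other character starting from the first (positions 1st, 3rd, 5th, ...).
Working it through for "bynfhfbjytu": intermediate "fhfbjytubyn", final "ffjtbn".
(Check on "mukmthvqyzb": → "mthvqyzbmuk" → "mhqzmk" ✓)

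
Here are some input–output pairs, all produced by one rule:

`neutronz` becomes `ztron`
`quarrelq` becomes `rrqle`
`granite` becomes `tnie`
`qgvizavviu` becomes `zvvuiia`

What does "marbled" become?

Rule — delete the first 3 characters, then sort the characters into reverse alphabetical order.
Applying both steps to "marbled": "bled", then "ledb".

ledb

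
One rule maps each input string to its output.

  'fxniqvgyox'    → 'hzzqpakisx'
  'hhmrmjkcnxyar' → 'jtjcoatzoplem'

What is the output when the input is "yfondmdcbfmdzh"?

ajhbqfpofhodfe

The transformation: shift every letter 2 places forward in the alphabet (wrapping around), then take characters alternately from the front and the back (1st, last, 2nd, 2nd-last, ...).
Working it through for "yfondmdcbfmdzh": intermediate "ahqpfofedhofbj", final "ajhbqfpofhodfe".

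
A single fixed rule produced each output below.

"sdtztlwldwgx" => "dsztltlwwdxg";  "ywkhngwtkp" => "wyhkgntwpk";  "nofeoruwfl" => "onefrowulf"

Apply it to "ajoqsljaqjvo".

jaqolsajjqov

The pattern: swap each adjacent pair of characters (1↔2, 3↔4, ...).
Doing the same to "ajoqsljaqjvo": "jaqolsajjqov".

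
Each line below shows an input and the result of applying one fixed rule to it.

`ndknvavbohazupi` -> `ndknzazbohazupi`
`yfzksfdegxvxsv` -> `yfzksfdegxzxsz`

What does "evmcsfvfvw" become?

ezmcsfzfzw

In each case the input is transformed by: replace every "v" with "z".
"evmcsfvfvw" → "ezmcsfzfzw".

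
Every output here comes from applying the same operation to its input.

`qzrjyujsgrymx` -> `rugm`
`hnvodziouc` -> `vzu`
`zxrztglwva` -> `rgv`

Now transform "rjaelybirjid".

What's happening: keep one character in every 3, starting at position 3 (positions 3rd, 6th, 9th, ...).
"rjaelybirjid" → "ayrd".

ayrd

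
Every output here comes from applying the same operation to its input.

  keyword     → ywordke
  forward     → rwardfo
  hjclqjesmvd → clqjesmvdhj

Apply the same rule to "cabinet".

binetca

Each output is the input with this applied: move the first 2 characters to the end (rotate left by 2).
For "cabinet" the result is "binetca".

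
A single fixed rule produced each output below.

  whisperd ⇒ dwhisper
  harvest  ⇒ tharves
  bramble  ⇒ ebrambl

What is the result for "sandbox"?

In each case the input is transformed by: move the last character to the front.
On "sandbox" that produces "xsandbo".

xsandbo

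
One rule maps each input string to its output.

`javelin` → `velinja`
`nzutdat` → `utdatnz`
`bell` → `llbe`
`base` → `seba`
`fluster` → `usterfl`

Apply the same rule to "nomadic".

Rule — move the first 2 characters to the end (rotate left by 2).
On "nomadic" that produces "madicno".

madicno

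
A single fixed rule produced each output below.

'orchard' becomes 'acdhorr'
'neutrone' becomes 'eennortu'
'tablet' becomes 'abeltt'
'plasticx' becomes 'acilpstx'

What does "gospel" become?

eglops

Looking at the pairs, the operation is to sort the characters into alphabetical order.
Doing the same to "gospel": "eglops".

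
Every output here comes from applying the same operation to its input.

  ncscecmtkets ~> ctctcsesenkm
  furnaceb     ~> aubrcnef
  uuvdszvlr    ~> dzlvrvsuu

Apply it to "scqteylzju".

The transformation: sort the characters into alphabetical order, then take characters alternately from the front and the back (1st, last, 2nd, 2nd-last, ...).
Applying both steps to "scqteylzju": "cejlqstuyz", then "czeyjultqs".

czeyjultqs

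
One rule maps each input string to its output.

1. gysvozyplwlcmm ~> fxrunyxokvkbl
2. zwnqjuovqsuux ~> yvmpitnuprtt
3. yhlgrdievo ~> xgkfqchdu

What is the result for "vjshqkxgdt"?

uirgpjwfc

The transformation: delete the last character, then shift every letter 1 place backward in the alphabet (wrapping around).
Working it through for "vjshqkxgdt": intermediate "vjshqkxgd", final "uirgpjwfc".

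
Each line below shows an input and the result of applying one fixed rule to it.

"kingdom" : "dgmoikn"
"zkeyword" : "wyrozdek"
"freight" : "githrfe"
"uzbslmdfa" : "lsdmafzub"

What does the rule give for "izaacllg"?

calligaz

What's happening: move the first 3 characters to the end (rotate left by 3), then swap each adjacent pair of characters (1↔2, 3↔4, ...).
Starting from "izaacllg": after the first operation, "acllgiza"; after the second, "calligaz".
(Check on "freight": → "ightfre" → "githrfe" ✓)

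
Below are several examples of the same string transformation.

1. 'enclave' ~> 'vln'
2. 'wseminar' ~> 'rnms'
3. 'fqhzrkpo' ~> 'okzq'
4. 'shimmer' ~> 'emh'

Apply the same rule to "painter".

ena

The rule is to keep every other character starting from the second (positions 2nd, 4th, 6th, ...), then reverse the string.
"painter" → "ena".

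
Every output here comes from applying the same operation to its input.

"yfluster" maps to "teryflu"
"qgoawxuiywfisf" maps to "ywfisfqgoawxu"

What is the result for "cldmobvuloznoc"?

loznoccldmobv

Rule — swap the front and back halves of the string, then delete the first character.
Starting from "cldmobvuloznoc": after the first operation, "uloznoccldmobv"; after the second, "loznoccldmobv".
(Check on "yfluster": → "steryflu" → "teryflu" ✓)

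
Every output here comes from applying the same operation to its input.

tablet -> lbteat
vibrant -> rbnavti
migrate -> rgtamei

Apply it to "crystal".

The transformation: move the first 2 characters to the end (rotate left by 2), then swap each adjacent pair of characters (1↔2, 3↔4, ...).
"crystal" → "ystalcr" → "syatclr".

syatclr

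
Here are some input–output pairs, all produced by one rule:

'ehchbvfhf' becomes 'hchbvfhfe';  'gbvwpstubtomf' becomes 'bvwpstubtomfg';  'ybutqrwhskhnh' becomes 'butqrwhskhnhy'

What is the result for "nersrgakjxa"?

ersrgakjxan

In each case the input is transformed by: move the first character to the end.
Applying that to "nersrgakjxa" gives "ersrgakjxan".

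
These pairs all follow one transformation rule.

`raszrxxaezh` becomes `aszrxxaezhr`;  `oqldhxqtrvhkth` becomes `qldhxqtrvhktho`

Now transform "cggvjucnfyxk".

ggvjucnfyxkc

Rule — move the first character to the end.
"cggvjucnfyxk" → "ggvjucnfyxkc".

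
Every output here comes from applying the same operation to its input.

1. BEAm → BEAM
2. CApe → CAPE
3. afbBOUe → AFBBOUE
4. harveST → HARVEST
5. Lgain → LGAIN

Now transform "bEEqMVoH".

Each output is the input with this applied: convert every letter to uppercase.
Doing the same to "bEEqMVoH": "BEEQMVOH".

BEEQMVOH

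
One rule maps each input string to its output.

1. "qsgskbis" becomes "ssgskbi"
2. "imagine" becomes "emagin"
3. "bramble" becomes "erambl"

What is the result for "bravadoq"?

qravado

The transformation: delete the first character, then move the last character to the front.
Starting from "bravadoq": after the first operation, "ravadoq"; after the second, "qravado".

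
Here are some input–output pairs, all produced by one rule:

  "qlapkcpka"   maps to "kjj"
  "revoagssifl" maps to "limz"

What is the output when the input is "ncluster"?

hoy

Each output is the input with this applied: shift every letter 6 places backward in the alphabet (wrapping around), then keep one character in every 3, starting at position 1 (positions 1st, 4th, 7th, ...).
Applying that to "ncluster" gives "hoy".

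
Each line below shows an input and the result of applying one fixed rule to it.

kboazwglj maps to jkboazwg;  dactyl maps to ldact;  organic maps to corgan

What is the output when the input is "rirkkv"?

vrirk

Rule — move the last character to the front, then delete the last character.
For "rirkkv", step one produces "vrirkk"; step two turns that into "vrirk".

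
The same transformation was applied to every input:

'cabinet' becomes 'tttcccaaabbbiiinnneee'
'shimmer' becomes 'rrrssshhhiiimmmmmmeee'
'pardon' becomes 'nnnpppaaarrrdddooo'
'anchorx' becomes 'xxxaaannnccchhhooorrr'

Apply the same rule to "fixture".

Rule — repeat every character 3 times, then move the last 3 characters to the front (rotate right by 3).
Doing the same to "fixture": "eeefffiiixxxtttuuurrr".

eeefffiiixxxtttuuurrr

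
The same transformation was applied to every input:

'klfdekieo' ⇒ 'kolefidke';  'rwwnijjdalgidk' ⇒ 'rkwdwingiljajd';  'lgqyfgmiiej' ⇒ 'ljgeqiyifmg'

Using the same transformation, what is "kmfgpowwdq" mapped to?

kqmdfwgwpo

In each case the input is transformed by: take characters alternately from the front and the back (1st, last, 2nd, 2nd-last, ...).
So "kmfgpowwdq" becomes "kqmdfwgwpo".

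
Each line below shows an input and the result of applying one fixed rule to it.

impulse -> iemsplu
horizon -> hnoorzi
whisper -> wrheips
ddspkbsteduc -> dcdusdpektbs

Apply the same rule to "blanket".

btleakn

Looking at the pairs, the operation is to take characters alternately from the front and the back (1st, last, 2nd, 2nd-last, ...).
For "blanket" the result is "btleakn".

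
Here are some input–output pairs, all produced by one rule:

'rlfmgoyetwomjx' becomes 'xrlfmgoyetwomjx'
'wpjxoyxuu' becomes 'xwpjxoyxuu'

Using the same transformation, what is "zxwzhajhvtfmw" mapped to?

xzxwzhajhvtfmw

The rule is to prepend "x".
So "zxwzhajhvtfmw" becomes "xzxwzhajhvtfmw".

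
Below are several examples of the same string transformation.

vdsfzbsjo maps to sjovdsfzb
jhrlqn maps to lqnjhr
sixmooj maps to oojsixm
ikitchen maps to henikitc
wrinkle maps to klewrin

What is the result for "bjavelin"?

The transformation: move the last 3 characters to the front (rotate right by 3).
So "bjavelin" becomes "linbjave".

linbjave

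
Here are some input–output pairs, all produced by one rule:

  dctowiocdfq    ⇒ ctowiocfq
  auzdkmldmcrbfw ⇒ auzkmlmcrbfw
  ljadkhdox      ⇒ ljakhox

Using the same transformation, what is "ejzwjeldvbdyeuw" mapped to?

ejzwjelvbyeuw

In each case the input is transformed by: remove every "d".
Doing the same to "ejzwjeldvbdyeuw": "ejzwjelvbyeuw".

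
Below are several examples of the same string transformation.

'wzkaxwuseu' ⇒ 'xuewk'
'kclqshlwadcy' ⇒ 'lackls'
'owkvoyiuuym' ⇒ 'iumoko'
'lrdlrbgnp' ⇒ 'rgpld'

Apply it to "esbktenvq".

The rule is to keep every other character starting from the first (positions 1st, 3rd, 5th, ...), then move the last 3 characters to the front (rotate right by 3).
Working it through for "esbktenvq": intermediate "ebtnq", final "tnqeb".

tnqeb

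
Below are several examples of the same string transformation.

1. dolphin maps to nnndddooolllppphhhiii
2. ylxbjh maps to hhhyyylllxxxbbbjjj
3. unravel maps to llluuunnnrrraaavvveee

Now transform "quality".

yyyqqquuuaaallliiittt

In each case the input is transformed by: move the last character to the front, then repeat every character 3 times.
On "quality": the first step gives "yqualit", and the second then gives "yyyqqquuuaaallliiittt".
(Check on "ylxbjh": → "hylxbj" → "hhhyyylllxxxbbbjjj" ✓)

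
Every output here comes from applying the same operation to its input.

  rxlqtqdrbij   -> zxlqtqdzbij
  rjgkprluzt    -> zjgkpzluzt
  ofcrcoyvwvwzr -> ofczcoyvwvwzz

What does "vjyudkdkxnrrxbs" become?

The pattern: replace every "r" with "z".
Doing the same to "vjyudkdkxnrrxbs": "vjyudkdkxnzzxbs".

vjyudkdkxnzzxbs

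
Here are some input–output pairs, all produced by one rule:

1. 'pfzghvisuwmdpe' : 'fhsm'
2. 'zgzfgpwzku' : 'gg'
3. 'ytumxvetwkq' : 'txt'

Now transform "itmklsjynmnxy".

tly

Looking at the pairs, the operation is to delete the last 3 characters, then keep one character in every 3, starting at position 2 (positions 2nd, 5th, 8th, ...).
For "itmklsjynmnxy", step one produces "itmklsjynm"; step two turns that into "tly".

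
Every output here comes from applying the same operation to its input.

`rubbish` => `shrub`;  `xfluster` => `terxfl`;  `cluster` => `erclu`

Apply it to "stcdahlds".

Rule — move the first 3 characters to the end (rotate left by 3), then delete the first 2 characters.
Working it through for "stcdahlds": intermediate "dahldsstc", final "hldsstc".

hldsstc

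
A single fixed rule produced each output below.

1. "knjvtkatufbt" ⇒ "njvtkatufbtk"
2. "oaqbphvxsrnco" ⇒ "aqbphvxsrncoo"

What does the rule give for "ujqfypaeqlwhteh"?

jqfypaeqlwhtehu

Looking at the pairs, the operation is to move the first character to the end.
On "ujqfypaeqlwhteh" that produces "jqfypaeqlwhtehu".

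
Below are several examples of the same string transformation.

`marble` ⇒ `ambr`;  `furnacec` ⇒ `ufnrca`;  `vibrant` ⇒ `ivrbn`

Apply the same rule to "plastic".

lpsai

Each output is the input with this applied: swap each adjacent pair of characters (1↔2, 3↔4, ...), then delete the last 2 characters.
Starting from "plastic": after the first operation, "lpsaitc"; after the second, "lpsai".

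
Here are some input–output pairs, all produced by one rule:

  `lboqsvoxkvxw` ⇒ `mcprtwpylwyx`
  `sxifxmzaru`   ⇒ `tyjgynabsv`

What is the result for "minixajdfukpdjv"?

njojybkegvlqekw

Looking at the pairs, the operation is to shift every letter 1 place forward in the alphabet (wrapping around).
"minixajdfukpdjv" → "njojybkegvlqekw".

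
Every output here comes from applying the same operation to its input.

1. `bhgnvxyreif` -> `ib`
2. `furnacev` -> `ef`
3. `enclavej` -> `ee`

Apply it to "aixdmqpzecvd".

Rule — swap the first and last characters, then keep only the last 2 characters.
Working it through for "aixdmqpzecvd": intermediate "dixdmqpzecva", final "va".

va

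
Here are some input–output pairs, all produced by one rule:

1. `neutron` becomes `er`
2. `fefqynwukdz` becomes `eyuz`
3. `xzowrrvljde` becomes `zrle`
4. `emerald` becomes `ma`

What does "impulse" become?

What's happening: keep one character in every 3, starting at position 2 (positions 2nd, 5th, 8th, ...).
For "impulse" the result is "ml".

ml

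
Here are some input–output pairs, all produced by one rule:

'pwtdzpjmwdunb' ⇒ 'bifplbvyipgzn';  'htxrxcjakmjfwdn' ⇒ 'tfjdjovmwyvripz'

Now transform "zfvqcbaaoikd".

lrhconmmauwp

Rule — shift every letter 12 places forward in the alphabet (wrapping around).
Applying that to "zfvqcbaaoikd" gives "lrhconmmauwp".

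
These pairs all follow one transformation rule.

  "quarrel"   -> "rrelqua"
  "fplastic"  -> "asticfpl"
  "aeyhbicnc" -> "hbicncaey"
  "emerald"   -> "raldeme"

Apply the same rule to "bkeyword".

ywordbke

Each output is the input with this applied: move the first 3 characters to the end (rotate left by 3).
"bkeyword" → "ywordbke".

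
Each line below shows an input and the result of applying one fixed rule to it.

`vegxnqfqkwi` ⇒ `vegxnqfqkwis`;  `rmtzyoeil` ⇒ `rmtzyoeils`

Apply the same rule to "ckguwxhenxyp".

ckguwxhenxyps

Looking at the pairs, the operation is to append "s".
Doing the same to "ckguwxhenxyp": "ckguwxhenxyps".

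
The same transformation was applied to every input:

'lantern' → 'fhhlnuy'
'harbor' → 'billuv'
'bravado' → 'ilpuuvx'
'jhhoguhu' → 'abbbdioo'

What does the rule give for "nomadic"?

cghiuwx

Each output is the input with this applied: shift every letter 6 places backward in the alphabet (wrapping around), then sort the characters into alphabetical order.
For "nomadic", step one produces "higuxcw"; step two turns that into "cghiuwx".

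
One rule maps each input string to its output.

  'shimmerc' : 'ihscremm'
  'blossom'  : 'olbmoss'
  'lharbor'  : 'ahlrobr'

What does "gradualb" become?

argblaud

The transformation: reverse the string, then move the last 3 characters to the front (rotate right by 3).
On "gradualb" that produces "argblaud".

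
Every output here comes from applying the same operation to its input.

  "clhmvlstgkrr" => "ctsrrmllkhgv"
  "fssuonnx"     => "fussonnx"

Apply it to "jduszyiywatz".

Rule — sort the characters into reverse alphabetical order, then swap the first and last characters.
On "jduszyiywatz": the first step gives "zzyywutsjida", and the second then gives "azyywutsjidz".

azyywutsjidz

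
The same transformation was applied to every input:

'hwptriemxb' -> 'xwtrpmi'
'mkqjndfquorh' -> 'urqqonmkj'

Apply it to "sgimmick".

The pattern: sort the characters into reverse alphabetical order, then delete the last 3 characters.
For "sgimmick", step one produces "smmkiigc"; step two turns that into "smmki".

smmki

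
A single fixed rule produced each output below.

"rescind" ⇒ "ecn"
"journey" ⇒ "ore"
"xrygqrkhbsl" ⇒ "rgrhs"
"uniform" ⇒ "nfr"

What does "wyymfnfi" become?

Rule — keep every other character starting from the second (positions 2nd, 4th, 6th, ...).
"wyymfnfi" → "ymni".

ymni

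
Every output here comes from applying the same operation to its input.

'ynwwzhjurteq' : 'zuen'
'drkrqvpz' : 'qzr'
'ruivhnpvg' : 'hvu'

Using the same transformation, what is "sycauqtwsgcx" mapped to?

uwcy

In each case the input is transformed by: keep one character in every 3, starting at position 2 (positions 2nd, 5th, 8th, ...), then move the first character to the end.
Working it through for "sycauqtwsgcx": intermediate "yuwc", final "uwcy".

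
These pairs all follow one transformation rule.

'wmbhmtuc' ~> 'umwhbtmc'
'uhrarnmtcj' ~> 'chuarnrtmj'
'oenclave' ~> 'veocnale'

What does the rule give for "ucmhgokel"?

lcuhmogek

Each output is the input with this applied: swap each adjacent pair of characters (1↔2, 3↔4, ...), then move the last character to the front.
Working it through for "ucmhgokel": intermediate "cuhmogekl", final "lcuhmogek".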